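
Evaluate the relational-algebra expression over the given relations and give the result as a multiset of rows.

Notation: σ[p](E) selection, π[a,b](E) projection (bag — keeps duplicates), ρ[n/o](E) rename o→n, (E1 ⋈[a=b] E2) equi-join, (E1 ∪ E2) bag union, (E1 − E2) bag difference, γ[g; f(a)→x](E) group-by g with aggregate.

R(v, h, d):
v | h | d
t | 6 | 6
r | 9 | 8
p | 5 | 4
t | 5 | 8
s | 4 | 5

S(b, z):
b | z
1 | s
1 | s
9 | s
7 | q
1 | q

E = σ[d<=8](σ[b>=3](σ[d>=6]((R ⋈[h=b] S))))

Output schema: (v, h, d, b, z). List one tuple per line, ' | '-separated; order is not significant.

Stepwise |·|:
  R → 5
  S → 5
  (R ⋈[h=b] S) → 1
  σ[d>=6]((R ⋈[h=b] S)) → 1
  σ[b>=3](σ[d>=6]((R ⋈[h=b] S))) → 1
  σ[d<=8](σ[b>=3](σ[d>=6]((R ⋈[h=b] S)))) → 1

== RESULT ==
v | h | d | b | z
r | 9 | 8 | 9 | s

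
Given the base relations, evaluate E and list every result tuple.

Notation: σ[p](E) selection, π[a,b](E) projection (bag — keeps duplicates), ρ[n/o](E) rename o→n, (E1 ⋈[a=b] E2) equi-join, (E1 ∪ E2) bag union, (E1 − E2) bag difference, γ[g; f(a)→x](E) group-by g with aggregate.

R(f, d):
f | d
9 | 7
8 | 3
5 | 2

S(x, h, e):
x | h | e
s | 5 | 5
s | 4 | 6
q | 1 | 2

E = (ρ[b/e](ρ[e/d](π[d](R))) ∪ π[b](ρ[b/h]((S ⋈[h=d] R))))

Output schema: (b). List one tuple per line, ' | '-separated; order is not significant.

Row counts bottom-up:
  R → 3
  π[d](R) → 3
  ρ[e/d](π[d](R)) → 3
  ρ[b/e](ρ[e/d](π[d](R))) → 3
  S → 3
  R → 3
  (S ⋈[h=d] R) → 0
  ρ[b/h]((S ⋈[h=d] R)) → 0
  π[b](ρ[b/h]((S ⋈[h=d] R))) → 0
  (ρ[b/e](ρ[e/d](π[d](R))) ∪ π[b](ρ[b/h]((S ⋈[h=d] R)))) → 3

== RESULT ==
b
2
3
7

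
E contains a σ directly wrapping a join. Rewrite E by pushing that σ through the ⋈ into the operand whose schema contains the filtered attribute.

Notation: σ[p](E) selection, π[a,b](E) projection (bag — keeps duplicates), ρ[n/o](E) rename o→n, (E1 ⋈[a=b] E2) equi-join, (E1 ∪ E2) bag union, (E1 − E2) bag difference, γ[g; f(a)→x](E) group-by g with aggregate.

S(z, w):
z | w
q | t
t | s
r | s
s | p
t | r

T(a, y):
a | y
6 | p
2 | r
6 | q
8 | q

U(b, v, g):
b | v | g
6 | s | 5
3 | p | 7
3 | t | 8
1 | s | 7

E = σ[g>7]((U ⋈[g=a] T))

σ filters on g, owned by the left side.
E' = (σ[g>7](U) ⋈[g=a] T)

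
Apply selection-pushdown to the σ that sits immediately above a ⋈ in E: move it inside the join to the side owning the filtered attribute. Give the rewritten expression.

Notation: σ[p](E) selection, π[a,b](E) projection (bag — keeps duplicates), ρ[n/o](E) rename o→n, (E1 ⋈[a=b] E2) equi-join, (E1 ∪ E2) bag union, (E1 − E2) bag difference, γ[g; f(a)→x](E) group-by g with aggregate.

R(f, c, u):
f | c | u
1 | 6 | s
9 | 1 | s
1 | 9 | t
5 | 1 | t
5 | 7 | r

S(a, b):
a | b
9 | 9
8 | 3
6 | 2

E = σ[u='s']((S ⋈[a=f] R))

σ filters on u, owned by the right side.
E' = (S ⋈[a=f] σ[u='s'](R))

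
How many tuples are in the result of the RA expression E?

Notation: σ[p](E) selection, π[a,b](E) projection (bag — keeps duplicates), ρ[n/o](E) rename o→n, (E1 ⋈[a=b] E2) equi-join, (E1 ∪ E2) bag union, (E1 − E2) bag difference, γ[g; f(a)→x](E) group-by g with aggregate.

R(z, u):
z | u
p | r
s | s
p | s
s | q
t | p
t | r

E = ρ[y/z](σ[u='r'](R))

Row counts bottom-up:
  R → 6
  σ[u='r'](R) → 2
  ρ[y/z](σ[u='r'](R)) → 2

|E| = 2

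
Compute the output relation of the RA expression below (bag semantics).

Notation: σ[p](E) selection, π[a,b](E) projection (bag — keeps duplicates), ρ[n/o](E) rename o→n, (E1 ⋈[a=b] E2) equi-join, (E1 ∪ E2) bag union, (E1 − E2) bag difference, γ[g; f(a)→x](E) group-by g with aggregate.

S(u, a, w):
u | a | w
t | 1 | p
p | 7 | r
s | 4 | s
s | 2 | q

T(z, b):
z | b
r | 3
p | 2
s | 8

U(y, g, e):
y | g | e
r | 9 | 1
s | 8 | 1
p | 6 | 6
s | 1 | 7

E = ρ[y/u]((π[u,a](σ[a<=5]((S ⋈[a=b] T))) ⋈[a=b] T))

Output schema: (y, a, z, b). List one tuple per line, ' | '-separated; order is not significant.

Stepwise |·|:
  S → 4
  T → 3
  (S ⋈[a=b] T) → 1
  σ[a<=5]((S ⋈[a=b] T)) → 1
  π[u,a](σ[a<=5]((S ⋈[a=b] T))) → 1
  T → 3
  (π[u,a](σ[a<=5]((S ⋈[a=b] T))) ⋈[a=b] T) → 1
  ρ[y/u]((π[u,a](σ[a<=5]((S ⋈[a=b] T))) ⋈[a=b] T)) → 1

== RESULT ==
y | a | z | b
s | 2 | p | 2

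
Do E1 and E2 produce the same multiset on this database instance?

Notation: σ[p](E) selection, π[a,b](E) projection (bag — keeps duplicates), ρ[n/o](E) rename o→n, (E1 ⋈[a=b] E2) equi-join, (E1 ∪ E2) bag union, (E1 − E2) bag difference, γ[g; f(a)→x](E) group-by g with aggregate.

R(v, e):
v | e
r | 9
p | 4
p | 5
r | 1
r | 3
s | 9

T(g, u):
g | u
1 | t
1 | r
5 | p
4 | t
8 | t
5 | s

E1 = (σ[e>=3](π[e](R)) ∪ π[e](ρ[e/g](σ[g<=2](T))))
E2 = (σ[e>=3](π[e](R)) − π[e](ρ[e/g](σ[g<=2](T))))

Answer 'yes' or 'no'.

E1 row counts bottom-up:
  R → 6
  π[e](R) → 6
  σ[e>=3](π[e](R)) → 5
  T → 6
  σ[g<=2](T) → 2
  ρ[e/g](σ[g<=2](T)) → 2
  π[e](ρ[e/g](σ[g<=2](T))) → 2
  (σ[e>=3](π[e](R)) ∪ π[e](ρ[e/g](σ[g<=2](T)))) → 7
E2 row counts bottom-up:
  R → 6
  π[e](R) → 6
  σ[e>=3](π[e](R)) → 5
  T → 6
  σ[g<=2](T) → 2
  ρ[e/g](σ[g<=2](T)) → 2
  π[e](ρ[e/g](σ[g<=2](T))) → 2
  (σ[e>=3](π[e](R)) − π[e](ρ[e/g](σ[g<=2](T)))) → 5

E1 result:
e
1
1
3
4
5
9
9
E2 result:
e
3
4
5
9
9
Witness: (1,) appears 2× in E1 but 0× in E2.

no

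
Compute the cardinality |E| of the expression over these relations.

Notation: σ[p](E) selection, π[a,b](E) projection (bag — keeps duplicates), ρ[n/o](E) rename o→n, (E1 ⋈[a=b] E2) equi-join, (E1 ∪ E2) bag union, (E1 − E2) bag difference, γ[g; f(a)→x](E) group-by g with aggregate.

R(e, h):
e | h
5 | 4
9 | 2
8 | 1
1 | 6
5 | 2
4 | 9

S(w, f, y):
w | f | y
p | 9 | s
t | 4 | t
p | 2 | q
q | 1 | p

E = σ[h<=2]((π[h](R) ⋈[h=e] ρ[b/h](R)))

Stepwise |·|:
  R → 6
  π[h](R) → 6
  R → 6
  ρ[b/h](R) → 6
  (π[h](R) ⋈[h=e] ρ[b/h](R)) → 3
  σ[h<=2]((π[h](R) ⋈[h=e] ρ[b/h](R))) → 1

|E| = 1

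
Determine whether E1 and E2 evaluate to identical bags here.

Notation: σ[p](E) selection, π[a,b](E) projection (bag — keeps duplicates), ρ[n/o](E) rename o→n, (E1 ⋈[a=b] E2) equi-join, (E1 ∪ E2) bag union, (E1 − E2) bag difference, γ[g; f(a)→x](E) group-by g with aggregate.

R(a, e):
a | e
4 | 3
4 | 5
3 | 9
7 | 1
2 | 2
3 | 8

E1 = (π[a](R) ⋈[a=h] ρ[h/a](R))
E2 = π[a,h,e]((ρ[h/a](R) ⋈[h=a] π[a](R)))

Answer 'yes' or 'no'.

E1 subexpression sizes:
  R → 6
  π[a](R) → 6
  R → 6
  ρ[h/a](R) → 6
  (π[a](R) ⋈[a=h] ρ[h/a](R)) → 10
E2 subexpression sizes:
  R → 6
  ρ[h/a](R) → 6
  R → 6
  π[a](R) → 6
  (ρ[h/a](R) ⋈[h=a] π[a](R)) → 10
  π[a,h,e]((ρ[h/a](R) ⋈[h=a] π[a](R))) → 10

E1 and E2 produce the same multiset:
a | h | e
2 | 2 | 2
3 | 3 | 8
3 | 3 | 8
3 | 3 | 9
3 | 3 | 9
4 | 4 | 3
4 | 4 | 3
4 | 4 | 5
4 | 4 | 5
7 | 7 | 1

yes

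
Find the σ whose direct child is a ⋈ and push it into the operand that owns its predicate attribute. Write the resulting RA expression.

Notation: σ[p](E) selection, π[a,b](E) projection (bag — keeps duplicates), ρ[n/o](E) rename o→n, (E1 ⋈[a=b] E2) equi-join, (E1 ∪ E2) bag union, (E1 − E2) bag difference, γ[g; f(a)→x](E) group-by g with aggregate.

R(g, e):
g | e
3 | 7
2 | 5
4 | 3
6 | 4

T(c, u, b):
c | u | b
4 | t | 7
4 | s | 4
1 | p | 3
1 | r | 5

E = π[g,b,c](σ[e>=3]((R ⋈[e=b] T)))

σ filters on e, owned by the left side.
E' = π[g,b,c]((σ[e>=3](R) ⋈[e=b] T))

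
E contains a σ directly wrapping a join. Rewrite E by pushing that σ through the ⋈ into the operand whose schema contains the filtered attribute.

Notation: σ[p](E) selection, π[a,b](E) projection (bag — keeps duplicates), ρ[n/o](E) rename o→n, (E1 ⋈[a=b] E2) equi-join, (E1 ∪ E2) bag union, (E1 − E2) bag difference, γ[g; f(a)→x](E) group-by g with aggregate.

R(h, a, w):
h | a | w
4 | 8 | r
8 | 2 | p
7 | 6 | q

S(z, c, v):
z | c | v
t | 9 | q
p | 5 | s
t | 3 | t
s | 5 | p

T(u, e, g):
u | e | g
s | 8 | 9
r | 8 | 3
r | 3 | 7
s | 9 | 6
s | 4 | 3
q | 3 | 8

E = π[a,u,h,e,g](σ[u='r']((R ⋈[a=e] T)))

σ filters on u, owned by the right side.
E' = π[a,u,h,e,g]((R ⋈[a=e] σ[u='r'](T)))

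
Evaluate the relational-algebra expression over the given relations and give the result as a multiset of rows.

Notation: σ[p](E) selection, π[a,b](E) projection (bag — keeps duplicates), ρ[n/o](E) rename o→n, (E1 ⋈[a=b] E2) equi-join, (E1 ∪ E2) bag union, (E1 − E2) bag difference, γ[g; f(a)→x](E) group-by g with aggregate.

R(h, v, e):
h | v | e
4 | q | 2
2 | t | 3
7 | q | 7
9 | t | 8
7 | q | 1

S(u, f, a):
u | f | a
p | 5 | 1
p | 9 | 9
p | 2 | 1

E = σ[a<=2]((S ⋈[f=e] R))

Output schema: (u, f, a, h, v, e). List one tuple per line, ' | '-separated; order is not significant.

Stepwise |·|:
  S → 3
  R → 5
  (S ⋈[f=e] R) → 1
  σ[a<=2]((S ⋈[f=e] R)) → 1

== RESULT ==
u | f | a | h | v | e
p | 2 | 1 | 4 | q | 2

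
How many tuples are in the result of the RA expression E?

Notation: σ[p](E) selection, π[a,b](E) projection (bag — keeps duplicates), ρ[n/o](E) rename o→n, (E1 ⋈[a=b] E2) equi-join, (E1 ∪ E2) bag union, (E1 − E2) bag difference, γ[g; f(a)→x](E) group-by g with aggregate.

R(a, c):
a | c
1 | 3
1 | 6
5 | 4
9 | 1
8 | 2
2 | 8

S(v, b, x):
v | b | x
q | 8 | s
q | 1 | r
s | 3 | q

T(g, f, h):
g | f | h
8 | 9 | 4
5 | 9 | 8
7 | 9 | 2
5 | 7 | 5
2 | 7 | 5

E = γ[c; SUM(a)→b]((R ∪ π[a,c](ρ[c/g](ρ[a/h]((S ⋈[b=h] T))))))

Subexpression sizes:
  R → 6
  S → 3
  T → 5
  (S ⋈[b=h] T) → 1
  ρ[a/h]((S ⋈[b=h] T)) → 1
  ρ[c/g](ρ[a/h]((S ⋈[b=h] T))) → 1
  π[a,c](ρ[c/g](ρ[a/h]((S ⋈[b=h] T)))) → 1
  (R ∪ π[a,c](ρ[c/g](ρ[a/h]((S ⋈[b=h] T))))) → 7
  γ[c; SUM(a)→b]((R ∪ π[a,c](ρ[c/g](ρ[a/h]((S ⋈[b=h] T)))))) → 7

|E| = 7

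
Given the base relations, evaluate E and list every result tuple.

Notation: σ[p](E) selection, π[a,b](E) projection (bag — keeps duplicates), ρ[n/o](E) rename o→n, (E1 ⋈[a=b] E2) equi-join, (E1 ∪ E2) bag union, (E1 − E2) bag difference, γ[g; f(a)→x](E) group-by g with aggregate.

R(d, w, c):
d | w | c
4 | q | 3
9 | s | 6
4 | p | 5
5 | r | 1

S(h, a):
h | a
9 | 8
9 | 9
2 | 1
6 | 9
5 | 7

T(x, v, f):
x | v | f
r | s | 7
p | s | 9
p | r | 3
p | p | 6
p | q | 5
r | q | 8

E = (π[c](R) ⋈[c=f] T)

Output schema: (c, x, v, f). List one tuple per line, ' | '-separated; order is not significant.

Subexpression sizes:
  R → 4
  π[c](R) → 4
  T → 6
  (π[c](R) ⋈[c=f] T) → 3

== RESULT ==
c | x | v | f
3 | p | r | 3
5 | p | q | 5
6 | p | p | 6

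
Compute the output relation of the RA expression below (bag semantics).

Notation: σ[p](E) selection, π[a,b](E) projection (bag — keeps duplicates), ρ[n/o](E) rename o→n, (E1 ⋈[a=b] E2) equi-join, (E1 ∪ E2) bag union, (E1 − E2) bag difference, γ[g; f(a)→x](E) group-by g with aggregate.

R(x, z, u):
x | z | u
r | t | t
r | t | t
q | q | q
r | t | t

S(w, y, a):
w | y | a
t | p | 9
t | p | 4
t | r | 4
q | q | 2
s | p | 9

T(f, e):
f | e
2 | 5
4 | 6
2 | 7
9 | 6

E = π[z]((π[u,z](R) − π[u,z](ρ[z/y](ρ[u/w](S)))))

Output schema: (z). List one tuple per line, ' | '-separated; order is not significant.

Stepwise |·|:
  R → 4
  π[u,z](R) → 4
  S → 5
  ρ[u/w](S) → 5
  ρ[z/y](ρ[u/w](S)) → 5
  π[u,z](ρ[z/y](ρ[u/w](S))) → 5
  (π[u,z](R) − π[u,z](ρ[z/y](ρ[u/w](S)))) → 3
  π[z]((π[u,z](R) − π[u,z](ρ[z/y](ρ[u/w](S))))) → 3

== RESULT ==
z
t
t
t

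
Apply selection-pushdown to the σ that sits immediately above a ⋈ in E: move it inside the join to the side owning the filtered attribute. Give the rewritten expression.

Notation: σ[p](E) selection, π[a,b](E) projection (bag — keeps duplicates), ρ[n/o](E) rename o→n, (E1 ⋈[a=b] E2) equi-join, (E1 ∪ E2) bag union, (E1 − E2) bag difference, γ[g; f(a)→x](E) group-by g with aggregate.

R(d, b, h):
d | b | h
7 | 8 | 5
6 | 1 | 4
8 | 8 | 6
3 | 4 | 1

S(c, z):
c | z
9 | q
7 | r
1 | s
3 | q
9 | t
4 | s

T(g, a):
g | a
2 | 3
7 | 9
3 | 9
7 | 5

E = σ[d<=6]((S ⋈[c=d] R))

σ filters on d, owned by the right side.
E' = (S ⋈[c=d] σ[d<=6](R))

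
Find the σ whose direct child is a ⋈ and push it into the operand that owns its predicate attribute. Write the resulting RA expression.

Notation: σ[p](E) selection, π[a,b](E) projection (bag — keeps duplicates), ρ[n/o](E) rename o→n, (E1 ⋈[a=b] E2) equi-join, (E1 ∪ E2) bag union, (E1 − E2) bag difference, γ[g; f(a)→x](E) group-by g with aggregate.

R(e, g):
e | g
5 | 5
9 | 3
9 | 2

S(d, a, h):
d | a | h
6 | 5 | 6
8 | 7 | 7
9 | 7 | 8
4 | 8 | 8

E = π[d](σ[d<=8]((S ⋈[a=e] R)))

σ filters on d, owned by the left side.
E' = π[d]((σ[d<=8](S) ⋈[a=e] R))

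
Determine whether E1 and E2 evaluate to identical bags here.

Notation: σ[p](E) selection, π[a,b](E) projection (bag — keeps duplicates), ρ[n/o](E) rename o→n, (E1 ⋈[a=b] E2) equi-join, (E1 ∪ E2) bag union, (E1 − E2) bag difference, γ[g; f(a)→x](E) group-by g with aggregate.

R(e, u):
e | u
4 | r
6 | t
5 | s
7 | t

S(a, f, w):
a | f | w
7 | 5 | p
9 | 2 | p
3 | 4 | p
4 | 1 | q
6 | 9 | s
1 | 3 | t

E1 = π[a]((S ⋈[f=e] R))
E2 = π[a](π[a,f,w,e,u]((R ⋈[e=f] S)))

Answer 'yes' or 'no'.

E1 stepwise |·|:
  S → 6
  R → 4
  (S ⋈[f=e] R) → 2
  π[a]((S ⋈[f=e] R)) → 2
E2 stepwise |·|:
  R → 4
  S → 6
  (R ⋈[e=f] S) → 2
  π[a,f,w,e,u]((R ⋈[e=f] S)) → 2
  π[a](π[a,f,w,e,u]((R ⋈[e=f] S))) → 2

E1 and E2 produce the same multiset:
a
3
7

yes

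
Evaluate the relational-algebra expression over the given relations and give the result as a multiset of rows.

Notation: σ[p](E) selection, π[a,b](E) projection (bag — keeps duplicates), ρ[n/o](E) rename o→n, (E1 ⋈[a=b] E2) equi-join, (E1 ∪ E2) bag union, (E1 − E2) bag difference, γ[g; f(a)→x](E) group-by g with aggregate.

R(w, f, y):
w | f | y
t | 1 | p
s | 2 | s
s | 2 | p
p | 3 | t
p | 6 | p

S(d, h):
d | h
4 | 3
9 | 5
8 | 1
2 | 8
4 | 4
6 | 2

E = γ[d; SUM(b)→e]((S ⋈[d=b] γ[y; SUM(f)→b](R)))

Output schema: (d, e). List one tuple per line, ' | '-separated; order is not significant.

Subexpression sizes:
  S → 6
  R → 5
  γ[y; SUM(f)→b](R) → 3
  (S ⋈[d=b] γ[y; SUM(f)→b](R)) → 2
  γ[d; SUM(b)→e]((S ⋈[d=b] γ[y; SUM(f)→b](R))) → 2

== RESULT ==
d | e
2 | 2
9 | 9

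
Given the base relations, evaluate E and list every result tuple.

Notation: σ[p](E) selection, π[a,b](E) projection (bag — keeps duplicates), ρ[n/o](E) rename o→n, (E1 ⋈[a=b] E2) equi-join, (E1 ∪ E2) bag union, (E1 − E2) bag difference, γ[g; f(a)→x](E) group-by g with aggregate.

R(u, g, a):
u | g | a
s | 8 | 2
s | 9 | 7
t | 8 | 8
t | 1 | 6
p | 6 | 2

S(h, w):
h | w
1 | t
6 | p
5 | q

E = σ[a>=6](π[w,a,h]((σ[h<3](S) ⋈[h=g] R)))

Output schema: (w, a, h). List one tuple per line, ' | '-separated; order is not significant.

Stepwise |·|:
  S → 3
  σ[h<3](S) → 1
  R → 5
  (σ[h<3](S) ⋈[h=g] R) → 1
  π[w,a,h]((σ[h<3](S) ⋈[h=g] R)) → 1
  σ[a>=6](π[w,a,h]((σ[h<3](S) ⋈[h=g] R))) → 1

== RESULT ==
w | a | h
t | 6 | 1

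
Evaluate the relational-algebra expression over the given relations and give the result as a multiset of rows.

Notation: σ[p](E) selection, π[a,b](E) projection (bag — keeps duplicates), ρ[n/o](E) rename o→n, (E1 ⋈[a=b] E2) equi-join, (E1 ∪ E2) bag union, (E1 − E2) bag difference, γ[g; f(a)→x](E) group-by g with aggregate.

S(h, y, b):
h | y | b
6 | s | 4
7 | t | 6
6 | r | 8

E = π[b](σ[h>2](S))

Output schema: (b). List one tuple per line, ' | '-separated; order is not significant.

Stepwise |·|:
  S → 3
  σ[h>2](S) → 3
  π[b](σ[h>2](S)) → 3

== RESULT ==
b
4
6
8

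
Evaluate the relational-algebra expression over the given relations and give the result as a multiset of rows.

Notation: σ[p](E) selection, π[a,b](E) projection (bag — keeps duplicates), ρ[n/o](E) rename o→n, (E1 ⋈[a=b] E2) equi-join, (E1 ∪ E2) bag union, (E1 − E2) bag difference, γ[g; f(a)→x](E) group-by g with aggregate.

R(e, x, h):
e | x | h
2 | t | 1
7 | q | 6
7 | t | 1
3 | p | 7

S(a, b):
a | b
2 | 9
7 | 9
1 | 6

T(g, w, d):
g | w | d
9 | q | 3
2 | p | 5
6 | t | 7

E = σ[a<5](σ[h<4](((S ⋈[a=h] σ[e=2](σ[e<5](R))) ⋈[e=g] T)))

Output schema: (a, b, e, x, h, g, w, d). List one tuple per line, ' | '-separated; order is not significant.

Per-node cardinality:
  S → 3
  R → 4
  σ[e<5](R) → 2
  σ[e=2](σ[e<5](R)) → 1
  (S ⋈[a=h] σ[e=2](σ[e<5](R))) → 1
  T → 3
  ((S ⋈[a=h] σ[e=2](σ[e<5](R))) ⋈[e=g] T) → 1
  σ[h<4](((S ⋈[a=h] σ[e=2](σ[e<5](R))) ⋈[e=g] T)) → 1
  σ[a<5](σ[h<4](((S ⋈[a=h] σ[e=2](σ[e<5](R))) ⋈[e=g] T))) → 1

== RESULT ==
a | b | e | x | h | g | w | d
1 | 6 | 2 | t | 1 | 2 | p | 5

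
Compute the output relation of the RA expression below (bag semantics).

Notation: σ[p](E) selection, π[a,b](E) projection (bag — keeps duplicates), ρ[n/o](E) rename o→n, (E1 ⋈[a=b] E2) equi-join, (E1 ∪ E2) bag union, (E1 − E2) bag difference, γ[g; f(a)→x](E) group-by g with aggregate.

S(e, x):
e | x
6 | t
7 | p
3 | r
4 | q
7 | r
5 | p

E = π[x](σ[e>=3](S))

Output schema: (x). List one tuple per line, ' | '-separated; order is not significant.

Stepwise |·|:
  S → 6
  σ[e>=3](S) → 6
  π[x](σ[e>=3](S)) → 6

== RESULT ==
x
p
p
q
r
r
t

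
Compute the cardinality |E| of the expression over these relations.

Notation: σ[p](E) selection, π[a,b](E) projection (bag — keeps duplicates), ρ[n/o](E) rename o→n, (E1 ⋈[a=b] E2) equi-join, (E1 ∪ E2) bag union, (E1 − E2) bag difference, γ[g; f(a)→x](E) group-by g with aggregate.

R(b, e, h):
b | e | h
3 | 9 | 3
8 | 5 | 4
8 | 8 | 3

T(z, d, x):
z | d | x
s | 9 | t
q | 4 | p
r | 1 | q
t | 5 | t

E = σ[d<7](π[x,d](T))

Subexpression sizes:
  T → 4
  π[x,d](T) → 4
  σ[d<7](π[x,d](T)) → 3

|E| = 3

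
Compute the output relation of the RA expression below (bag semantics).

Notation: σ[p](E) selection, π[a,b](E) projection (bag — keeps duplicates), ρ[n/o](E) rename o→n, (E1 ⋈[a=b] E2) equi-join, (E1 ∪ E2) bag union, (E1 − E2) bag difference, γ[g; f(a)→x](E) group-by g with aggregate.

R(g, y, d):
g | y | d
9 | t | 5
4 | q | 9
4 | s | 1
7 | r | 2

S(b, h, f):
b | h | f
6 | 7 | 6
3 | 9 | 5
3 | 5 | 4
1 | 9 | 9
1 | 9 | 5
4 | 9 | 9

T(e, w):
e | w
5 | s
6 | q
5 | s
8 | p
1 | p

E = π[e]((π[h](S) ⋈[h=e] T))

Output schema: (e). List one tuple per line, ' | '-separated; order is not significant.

Stepwise |·|:
  S → 6
  π[h](S) → 6
  T → 5
  (π[h](S) ⋈[h=e] T) → 2
  π[e]((π[h](S) ⋈[h=e] T)) → 2

== RESULT ==
e
5
5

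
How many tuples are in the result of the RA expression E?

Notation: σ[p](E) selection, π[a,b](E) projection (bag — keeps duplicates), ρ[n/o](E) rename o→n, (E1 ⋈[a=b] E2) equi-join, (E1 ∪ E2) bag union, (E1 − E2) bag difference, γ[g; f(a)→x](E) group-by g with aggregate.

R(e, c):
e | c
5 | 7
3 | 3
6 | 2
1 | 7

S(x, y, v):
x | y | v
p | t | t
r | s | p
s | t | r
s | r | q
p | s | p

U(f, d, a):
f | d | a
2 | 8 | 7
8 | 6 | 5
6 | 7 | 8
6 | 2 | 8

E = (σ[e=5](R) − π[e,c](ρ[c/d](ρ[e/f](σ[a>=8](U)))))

Subexpression sizes:
  R → 4
  σ[e=5](R) → 1
  U → 4
  σ[a>=8](U) → 2
  ρ[e/f](σ[a>=8](U)) → 2
  ρ[c/d](ρ[e/f](σ[a>=8](U))) → 2
  π[e,c](ρ[c/d](ρ[e/f](σ[a>=8](U)))) → 2
  (σ[e=5](R) − π[e,c](ρ[c/d](ρ[e/f](σ[a>=8](U))))) → 1

|E| = 1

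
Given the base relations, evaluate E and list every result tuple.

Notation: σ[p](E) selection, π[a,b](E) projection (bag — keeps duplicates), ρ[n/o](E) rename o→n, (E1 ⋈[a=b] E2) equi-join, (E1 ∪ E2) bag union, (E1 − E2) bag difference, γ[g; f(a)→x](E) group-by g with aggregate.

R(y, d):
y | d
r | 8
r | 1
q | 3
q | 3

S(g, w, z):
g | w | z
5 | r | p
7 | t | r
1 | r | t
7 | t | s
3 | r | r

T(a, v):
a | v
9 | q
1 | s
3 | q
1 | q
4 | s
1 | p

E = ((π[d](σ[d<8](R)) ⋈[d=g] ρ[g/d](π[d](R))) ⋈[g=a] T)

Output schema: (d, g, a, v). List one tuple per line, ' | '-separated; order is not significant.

Subexpression sizes:
  R → 4
  σ[d<8](R) → 3
  π[d](σ[d<8](R)) → 3
  R → 4
  π[d](R) → 4
  ρ[g/d](π[d](R)) → 4
  (π[d](σ[d<8](R)) ⋈[d=g] ρ[g/d](π[d](R))) → 5
  T → 6
  ((π[d](σ[d<8](R)) ⋈[d=g] ρ[g/d](π[d](R))) ⋈[g=a] T) → 7

== RESULT ==
d | g | a | v
1 | 1 | 1 | p
1 | 1 | 1 | q
1 | 1 | 1 | s
3 | 3 | 3 | q
3 | 3 | 3 | q
3 | 3 | 3 | q
3 | 3 | 3 | q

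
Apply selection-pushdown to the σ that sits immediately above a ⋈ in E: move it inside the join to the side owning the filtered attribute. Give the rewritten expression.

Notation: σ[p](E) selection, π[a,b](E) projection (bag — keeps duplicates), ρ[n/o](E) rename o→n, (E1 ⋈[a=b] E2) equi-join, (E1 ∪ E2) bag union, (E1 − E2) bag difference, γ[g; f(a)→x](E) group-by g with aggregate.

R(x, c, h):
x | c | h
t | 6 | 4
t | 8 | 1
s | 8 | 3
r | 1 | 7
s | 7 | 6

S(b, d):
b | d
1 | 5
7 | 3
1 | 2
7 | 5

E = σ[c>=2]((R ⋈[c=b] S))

σ filters on c, owned by the left side.
E' = (σ[c>=2](R) ⋈[c=b] S)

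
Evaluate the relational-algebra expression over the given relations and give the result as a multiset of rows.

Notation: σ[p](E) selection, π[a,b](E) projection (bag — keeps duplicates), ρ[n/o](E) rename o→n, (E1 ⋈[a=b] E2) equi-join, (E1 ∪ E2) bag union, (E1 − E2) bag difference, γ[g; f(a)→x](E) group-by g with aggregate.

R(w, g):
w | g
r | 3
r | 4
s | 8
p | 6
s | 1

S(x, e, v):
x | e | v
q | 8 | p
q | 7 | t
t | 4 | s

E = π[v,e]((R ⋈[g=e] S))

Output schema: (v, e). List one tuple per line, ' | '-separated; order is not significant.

Row counts bottom-up:
  R → 5
  S → 3
  (R ⋈[g=e] S) → 2
  π[v,e]((R ⋈[g=e] S)) → 2

== RESULT ==
v | e
p | 8
s | 4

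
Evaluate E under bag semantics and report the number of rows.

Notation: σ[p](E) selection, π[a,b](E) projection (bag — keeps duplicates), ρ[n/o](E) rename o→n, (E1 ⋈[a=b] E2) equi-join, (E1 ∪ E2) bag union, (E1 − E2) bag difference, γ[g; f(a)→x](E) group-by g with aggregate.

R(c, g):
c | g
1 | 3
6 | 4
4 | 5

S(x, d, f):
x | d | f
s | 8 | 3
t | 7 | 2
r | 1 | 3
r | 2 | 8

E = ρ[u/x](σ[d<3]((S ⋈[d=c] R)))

Subexpression sizes:
  S → 4
  R → 3
  (S ⋈[d=c] R) → 1
  σ[d<3]((S ⋈[d=c] R)) → 1
  ρ[u/x](σ[d<3]((S ⋈[d=c] R))) → 1

|E| = 1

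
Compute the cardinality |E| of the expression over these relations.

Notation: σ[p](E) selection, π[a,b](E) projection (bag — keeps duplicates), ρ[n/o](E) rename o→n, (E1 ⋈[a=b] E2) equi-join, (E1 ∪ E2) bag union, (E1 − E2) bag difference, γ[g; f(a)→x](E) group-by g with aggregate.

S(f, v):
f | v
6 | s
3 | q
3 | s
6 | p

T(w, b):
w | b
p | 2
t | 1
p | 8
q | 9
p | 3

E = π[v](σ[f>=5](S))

Stepwise |·|:
  S → 4
  σ[f>=5](S) → 2
  π[v](σ[f>=5](S)) → 2

|E| = 2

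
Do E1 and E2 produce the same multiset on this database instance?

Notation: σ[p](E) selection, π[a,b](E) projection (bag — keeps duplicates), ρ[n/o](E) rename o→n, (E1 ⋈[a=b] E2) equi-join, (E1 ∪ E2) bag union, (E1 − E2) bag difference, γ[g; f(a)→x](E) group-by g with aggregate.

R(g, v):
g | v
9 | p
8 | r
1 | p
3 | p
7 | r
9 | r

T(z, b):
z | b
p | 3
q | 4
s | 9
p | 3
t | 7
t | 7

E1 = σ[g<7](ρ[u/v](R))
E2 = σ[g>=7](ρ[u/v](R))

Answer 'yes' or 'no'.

E1 per-node cardinality:
  R → 6
  ρ[u/v](R) → 6
  σ[g<7](ρ[u/v](R)) → 2
E2 per-node cardinality:
  R → 6
  ρ[u/v](R) → 6
  σ[g>=7](ρ[u/v](R)) → 4

E1 result:
g | u
1 | p
3 | p
E2 result:
g | u
7 | r
8 | r
9 | p
9 | r
Witness: (3, 'p') appears 1× in E1 but 0× in E2.

no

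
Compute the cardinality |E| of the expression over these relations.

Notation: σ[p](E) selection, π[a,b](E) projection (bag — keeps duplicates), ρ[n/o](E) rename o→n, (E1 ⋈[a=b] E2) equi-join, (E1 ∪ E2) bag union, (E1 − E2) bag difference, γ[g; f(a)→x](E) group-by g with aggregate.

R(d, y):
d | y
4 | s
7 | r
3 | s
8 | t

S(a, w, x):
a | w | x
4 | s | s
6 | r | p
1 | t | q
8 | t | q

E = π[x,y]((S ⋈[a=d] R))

Subexpression sizes:
  S → 4
  R → 4
  (S ⋈[a=d] R) → 2
  π[x,y]((S ⋈[a=d] R)) → 2

|E| = 2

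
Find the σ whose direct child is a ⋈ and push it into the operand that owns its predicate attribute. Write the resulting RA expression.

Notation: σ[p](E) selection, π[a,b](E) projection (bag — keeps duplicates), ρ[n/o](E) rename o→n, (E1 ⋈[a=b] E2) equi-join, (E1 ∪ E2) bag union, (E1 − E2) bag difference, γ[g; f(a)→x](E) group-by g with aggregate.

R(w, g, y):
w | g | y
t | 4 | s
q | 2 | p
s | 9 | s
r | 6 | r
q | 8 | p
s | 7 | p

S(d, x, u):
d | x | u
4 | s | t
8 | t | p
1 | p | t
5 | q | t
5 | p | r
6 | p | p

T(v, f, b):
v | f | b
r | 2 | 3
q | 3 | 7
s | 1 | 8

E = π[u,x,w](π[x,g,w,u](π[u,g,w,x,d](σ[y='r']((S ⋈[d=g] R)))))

σ filters on y, owned by the right side.
E' = π[u,x,w](π[x,g,w,u](π[u,g,w,x,d]((S ⋈[d=g] σ[y='r'](R)))))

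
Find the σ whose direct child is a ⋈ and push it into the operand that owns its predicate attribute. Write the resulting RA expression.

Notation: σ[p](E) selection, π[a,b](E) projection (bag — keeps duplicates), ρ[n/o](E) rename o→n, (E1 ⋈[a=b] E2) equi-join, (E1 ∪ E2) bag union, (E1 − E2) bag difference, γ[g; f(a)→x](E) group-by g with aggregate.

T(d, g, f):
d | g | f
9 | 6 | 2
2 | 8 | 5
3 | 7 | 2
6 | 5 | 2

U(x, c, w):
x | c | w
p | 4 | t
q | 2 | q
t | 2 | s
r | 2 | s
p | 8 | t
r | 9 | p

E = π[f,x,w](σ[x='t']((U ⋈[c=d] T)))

σ filters on x, owned by the left side.
E' = π[f,x,w]((σ[x='t'](U) ⋈[c=d] T))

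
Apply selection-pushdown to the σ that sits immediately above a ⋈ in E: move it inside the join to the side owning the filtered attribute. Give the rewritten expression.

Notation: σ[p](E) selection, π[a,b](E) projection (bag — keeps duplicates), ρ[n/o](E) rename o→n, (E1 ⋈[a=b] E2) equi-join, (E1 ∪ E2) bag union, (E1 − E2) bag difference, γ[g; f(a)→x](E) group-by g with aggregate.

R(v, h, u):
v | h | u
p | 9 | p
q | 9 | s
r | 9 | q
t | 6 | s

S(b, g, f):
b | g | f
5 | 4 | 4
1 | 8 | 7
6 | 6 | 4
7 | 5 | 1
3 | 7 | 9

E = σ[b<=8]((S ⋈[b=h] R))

σ filters on b, owned by the left side.
E' = (σ[b<=8](S) ⋈[b=h] R)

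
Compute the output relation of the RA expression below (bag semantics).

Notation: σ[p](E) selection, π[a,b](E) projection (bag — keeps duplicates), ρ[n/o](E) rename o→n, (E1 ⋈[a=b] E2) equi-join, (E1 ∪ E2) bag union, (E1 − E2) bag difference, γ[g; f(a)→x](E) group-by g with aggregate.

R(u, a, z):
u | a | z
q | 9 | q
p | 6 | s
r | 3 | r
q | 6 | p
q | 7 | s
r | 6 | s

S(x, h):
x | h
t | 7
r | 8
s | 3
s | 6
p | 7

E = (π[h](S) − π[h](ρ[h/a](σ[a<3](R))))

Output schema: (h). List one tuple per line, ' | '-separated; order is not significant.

Stepwise |·|:
  S → 5
  π[h](S) → 5
  R → 6
  σ[a<3](R) → 0
  ρ[h/a](σ[a<3](R)) → 0
  π[h](ρ[h/a](σ[a<3](R))) → 0
  (π[h](S) − π[h](ρ[h/a](σ[a<3](R)))) → 5

== RESULT ==
h
3
6
7
7
8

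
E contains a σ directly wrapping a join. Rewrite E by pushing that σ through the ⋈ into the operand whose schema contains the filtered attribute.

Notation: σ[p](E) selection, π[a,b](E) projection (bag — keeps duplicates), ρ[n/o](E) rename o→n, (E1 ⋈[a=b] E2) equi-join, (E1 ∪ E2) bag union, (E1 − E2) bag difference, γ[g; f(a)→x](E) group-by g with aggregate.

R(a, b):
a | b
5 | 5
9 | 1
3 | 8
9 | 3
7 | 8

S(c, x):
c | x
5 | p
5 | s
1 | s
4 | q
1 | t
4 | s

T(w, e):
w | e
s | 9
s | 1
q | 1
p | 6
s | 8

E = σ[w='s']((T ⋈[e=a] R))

σ filters on w, owned by the left side.
E' = (σ[w='s'](T) ⋈[e=a] R)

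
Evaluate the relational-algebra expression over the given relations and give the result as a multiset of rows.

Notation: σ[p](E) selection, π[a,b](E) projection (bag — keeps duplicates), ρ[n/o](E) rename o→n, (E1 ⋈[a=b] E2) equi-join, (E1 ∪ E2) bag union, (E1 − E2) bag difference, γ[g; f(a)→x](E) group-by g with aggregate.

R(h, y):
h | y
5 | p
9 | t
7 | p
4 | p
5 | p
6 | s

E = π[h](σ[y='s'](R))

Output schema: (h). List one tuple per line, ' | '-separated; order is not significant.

Per-node cardinality:
  R → 6
  σ[y='s'](R) → 1
  π[h](σ[y='s'](R)) → 1

== RESULT ==
h
6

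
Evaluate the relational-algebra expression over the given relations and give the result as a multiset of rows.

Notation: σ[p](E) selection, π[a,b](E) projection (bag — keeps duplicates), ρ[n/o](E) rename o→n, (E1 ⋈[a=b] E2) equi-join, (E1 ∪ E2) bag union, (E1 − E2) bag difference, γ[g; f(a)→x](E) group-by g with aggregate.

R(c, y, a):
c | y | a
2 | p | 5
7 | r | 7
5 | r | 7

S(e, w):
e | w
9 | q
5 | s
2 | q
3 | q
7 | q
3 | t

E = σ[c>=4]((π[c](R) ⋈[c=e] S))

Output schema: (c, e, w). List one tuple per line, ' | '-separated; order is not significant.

Stepwise |·|:
  R → 3
  π[c](R) → 3
  S → 6
  (π[c](R) ⋈[c=e] S) → 3
  σ[c>=4]((π[c](R) ⋈[c=e] S)) → 2

== RESULT ==
c | e | w
5 | 5 | s
7 | 7 | q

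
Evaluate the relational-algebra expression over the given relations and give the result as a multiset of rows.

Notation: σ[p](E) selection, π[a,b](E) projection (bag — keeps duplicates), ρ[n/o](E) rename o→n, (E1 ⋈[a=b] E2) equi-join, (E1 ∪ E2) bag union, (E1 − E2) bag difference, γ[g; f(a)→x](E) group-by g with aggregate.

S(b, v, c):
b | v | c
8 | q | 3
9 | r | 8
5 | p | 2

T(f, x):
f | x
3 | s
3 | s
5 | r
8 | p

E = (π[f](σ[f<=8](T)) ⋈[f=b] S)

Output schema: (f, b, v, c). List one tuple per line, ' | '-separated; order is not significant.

Per-node cardinality:
  T → 4
  σ[f<=8](T) → 4
  π[f](σ[f<=8](T)) → 4
  S → 3
  (π[f](σ[f<=8](T)) ⋈[f=b] S) → 2

== RESULT ==
f | b | v | c
5 | 5 | p | 2
8 | 8 | q | 3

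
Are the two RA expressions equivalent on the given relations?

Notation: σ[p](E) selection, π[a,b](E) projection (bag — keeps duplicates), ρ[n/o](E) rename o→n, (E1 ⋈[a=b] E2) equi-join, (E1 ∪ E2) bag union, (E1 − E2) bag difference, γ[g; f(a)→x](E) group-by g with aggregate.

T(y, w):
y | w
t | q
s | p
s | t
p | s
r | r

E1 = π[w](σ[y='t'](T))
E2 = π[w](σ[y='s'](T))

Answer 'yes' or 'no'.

E1 subexpression sizes:
  T → 5
  σ[y='t'](T) → 1
  π[w](σ[y='t'](T)) → 1
E2 subexpression sizes:
  T → 5
  σ[y='s'](T) → 2
  π[w](σ[y='s'](T)) → 2

E1 result:
w
q
E2 result:
w
p
t
Witness: ('t',) appears 0× in E1 but 1× in E2.

no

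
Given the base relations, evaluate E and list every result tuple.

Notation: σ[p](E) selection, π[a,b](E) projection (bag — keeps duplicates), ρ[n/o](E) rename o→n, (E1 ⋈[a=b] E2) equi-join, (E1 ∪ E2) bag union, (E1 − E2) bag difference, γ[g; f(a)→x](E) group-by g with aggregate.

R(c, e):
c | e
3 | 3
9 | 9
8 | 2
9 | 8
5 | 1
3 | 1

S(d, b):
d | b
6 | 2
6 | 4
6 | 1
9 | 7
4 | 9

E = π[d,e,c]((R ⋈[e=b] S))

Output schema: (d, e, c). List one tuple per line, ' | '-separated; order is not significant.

Stepwise |·|:
  R → 6
  S → 5
  (R ⋈[e=b] S) → 4
  π[d,e,c]((R ⋈[e=b] S)) → 4

== RESULT ==
d | e | c
4 | 9 | 9
6 | 1 | 3
6 | 1 | 5
6 | 2 | 8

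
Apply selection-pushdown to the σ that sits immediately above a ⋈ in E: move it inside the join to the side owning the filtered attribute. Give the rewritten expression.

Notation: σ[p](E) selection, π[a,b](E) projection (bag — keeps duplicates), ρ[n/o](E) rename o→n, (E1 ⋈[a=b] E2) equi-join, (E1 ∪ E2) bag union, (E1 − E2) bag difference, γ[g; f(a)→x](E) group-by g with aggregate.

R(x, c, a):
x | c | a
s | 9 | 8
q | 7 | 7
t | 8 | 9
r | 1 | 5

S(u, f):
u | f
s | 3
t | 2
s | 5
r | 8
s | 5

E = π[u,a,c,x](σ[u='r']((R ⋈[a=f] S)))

σ filters on u, owned by the right side.
E' = π[u,a,c,x]((R ⋈[a=f] σ[u='r'](S)))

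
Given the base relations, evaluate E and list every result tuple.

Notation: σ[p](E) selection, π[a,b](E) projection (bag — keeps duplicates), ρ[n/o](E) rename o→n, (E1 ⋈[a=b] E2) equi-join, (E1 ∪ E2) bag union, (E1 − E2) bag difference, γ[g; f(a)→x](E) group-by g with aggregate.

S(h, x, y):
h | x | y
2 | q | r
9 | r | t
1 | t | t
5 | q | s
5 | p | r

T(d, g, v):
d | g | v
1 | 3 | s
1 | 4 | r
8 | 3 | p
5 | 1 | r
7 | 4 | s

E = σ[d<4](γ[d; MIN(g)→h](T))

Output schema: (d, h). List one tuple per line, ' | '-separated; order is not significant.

Subexpression sizes:
  T → 5
  γ[d; MIN(g)→h](T) → 4
  σ[d<4](γ[d; MIN(g)→h](T)) → 1

== RESULT ==
d | h
1 | 3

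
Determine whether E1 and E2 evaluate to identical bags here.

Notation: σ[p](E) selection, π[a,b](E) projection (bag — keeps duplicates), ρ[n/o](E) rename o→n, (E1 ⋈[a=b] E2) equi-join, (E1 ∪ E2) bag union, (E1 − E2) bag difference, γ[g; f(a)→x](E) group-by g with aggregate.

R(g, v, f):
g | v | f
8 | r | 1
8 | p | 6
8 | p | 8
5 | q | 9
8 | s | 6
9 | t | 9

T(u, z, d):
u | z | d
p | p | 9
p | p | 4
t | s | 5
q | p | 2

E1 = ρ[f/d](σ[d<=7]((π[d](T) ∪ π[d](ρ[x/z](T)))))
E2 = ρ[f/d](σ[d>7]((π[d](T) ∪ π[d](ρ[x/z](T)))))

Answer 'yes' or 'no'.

E1 subexpression sizes:
  T → 4
  π[d](T) → 4
  T → 4
  ρ[x/z](T) → 4
  π[d](ρ[x/z](T)) → 4
  (π[d](T) ∪ π[d](ρ[x/z](T))) → 8
  σ[d<=7]((π[d](T) ∪ π[d](ρ[x/z](T)))) → 6
  ρ[f/d](σ[d<=7]((π[d](T) ∪ π[d](ρ[x/z](T))))) → 6
E2 subexpression sizes:
  T → 4
  π[d](T) → 4
  T → 4
  ρ[x/z](T) → 4
  π[d](ρ[x/z](T)) → 4
  (π[d](T) ∪ π[d](ρ[x/z](T))) → 8
  σ[d>7]((π[d](T) ∪ π[d](ρ[x/z](T)))) → 2
  ρ[f/d](σ[d>7]((π[d](T) ∪ π[d](ρ[x/z](T))))) → 2

E1 result:
f
2
2
4
4
5
5
E2 result:
f
9
9
Witness: (2,) appears 2× in E1 but 0× in E2.

no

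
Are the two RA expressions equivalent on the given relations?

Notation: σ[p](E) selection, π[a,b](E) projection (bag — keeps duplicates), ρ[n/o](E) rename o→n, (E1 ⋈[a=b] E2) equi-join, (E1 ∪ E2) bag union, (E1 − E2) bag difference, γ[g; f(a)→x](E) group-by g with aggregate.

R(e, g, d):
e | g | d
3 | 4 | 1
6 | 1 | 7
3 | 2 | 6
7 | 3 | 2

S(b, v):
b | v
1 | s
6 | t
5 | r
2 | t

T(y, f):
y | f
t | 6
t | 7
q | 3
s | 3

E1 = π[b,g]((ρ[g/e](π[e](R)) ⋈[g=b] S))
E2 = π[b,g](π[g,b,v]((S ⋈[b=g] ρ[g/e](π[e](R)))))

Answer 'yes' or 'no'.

E1 stepwise |·|:
  R → 4
  π[e](R) → 4
  ρ[g/e](π[e](R)) → 4
  S → 4
  (ρ[g/e](π[e](R)) ⋈[g=b] S) → 1
  π[b,g]((ρ[g/e](π[e](R)) ⋈[g=b] S)) → 1
E2 stepwise |·|:
  S → 4
  R → 4
  π[e](R) → 4
  ρ[g/e](π[e](R)) → 4
  (S ⋈[b=g] ρ[g/e](π[e](R))) → 1
  π[g,b,v]((S ⋈[b=g] ρ[g/e](π[e](R)))) → 1
  π[b,g](π[g,b,v]((S ⋈[b=g] ρ[g/e](π[e](R))))) → 1

E1 and E2 produce the same multiset:
b | g
6 | 6

yes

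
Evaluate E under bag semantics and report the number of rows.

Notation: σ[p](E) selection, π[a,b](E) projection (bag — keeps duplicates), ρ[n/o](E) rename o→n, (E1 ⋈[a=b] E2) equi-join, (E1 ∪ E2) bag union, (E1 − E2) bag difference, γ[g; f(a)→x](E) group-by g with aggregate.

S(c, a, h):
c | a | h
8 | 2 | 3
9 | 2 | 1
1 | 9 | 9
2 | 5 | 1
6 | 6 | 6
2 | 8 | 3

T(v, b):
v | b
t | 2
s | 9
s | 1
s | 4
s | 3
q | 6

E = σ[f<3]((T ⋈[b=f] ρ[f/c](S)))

Per-node cardinality:
  T → 6
  S → 6
  ρ[f/c](S) → 6
  (T ⋈[b=f] ρ[f/c](S)) → 5
  σ[f<3]((T ⋈[b=f] ρ[f/c](S))) → 3

|E| = 3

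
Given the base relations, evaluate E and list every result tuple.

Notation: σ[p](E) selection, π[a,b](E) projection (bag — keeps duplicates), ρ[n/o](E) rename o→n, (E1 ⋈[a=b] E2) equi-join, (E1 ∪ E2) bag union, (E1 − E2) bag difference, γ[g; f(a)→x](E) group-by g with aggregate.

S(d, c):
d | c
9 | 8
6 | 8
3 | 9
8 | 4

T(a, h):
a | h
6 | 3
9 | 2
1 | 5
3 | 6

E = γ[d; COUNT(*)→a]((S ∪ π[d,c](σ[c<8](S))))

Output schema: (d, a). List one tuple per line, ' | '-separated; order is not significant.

Stepwise |·|:
  S → 4
  S → 4
  σ[c<8](S) → 1
  π[d,c](σ[c<8](S)) → 1
  (S ∪ π[d,c](σ[c<8](S))) → 5
  γ[d; COUNT(*)→a]((S ∪ π[d,c](σ[c<8](S)))) → 4

== RESULT ==
d | a
3 | 1
6 | 1
8 | 2
9 | 1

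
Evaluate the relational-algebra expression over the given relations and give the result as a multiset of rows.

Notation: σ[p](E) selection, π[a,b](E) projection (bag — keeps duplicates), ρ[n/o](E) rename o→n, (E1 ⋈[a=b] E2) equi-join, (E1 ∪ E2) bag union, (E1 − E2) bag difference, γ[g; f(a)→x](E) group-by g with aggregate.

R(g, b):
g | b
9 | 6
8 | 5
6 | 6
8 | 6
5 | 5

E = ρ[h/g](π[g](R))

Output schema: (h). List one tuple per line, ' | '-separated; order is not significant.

Row counts bottom-up:
  R → 5
  π[g](R) → 5
  ρ[h/g](π[g](R)) → 5

== RESULT ==
h
5
6
8
8
9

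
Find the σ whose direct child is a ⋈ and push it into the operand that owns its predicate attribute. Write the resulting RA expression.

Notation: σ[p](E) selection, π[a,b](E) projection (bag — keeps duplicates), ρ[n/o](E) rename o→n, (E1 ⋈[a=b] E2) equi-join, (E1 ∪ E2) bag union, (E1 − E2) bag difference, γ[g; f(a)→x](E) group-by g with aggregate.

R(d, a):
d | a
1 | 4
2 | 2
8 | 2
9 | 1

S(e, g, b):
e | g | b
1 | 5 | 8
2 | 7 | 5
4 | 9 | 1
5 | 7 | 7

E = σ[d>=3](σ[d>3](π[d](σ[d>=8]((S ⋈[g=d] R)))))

σ filters on d, owned by the right side.
E' = σ[d>=3](σ[d>3](π[d]((S ⋈[g=d] σ[d>=8](R)))))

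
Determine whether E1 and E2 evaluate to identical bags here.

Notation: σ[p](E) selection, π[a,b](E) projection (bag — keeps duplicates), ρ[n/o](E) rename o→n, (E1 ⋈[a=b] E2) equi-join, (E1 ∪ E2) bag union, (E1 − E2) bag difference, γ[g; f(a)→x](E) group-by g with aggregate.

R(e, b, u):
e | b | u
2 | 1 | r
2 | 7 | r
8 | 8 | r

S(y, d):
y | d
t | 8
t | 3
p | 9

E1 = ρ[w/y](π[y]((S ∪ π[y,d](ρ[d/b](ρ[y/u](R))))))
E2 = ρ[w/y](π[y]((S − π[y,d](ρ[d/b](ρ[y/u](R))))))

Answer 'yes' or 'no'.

E1 stepwise |·|:
  S → 3
  R → 3
  ρ[y/u](R) → 3
  ρ[d/b](ρ[y/u](R)) → 3
  π[y,d](ρ[d/b](ρ[y/u](R))) → 3
  (S ∪ π[y,d](ρ[d/b](ρ[y/u](R)))) → 6
  π[y]((S ∪ π[y,d](ρ[d/b](ρ[y/u](R))))) → 6
  ρ[w/y](π[y]((S ∪ π[y,d](ρ[d/b](ρ[y/u](R)))))) → 6
E2 stepwise |·|:
  S → 3
  R → 3
  ρ[y/u](R) → 3
  ρ[d/b](ρ[y/u](R)) → 3
  π[y,d](ρ[d/b](ρ[y/u](R))) → 3
  (S − π[y,d](ρ[d/b](ρ[y/u](R)))) → 3
  π[y]((S − π[y,d](ρ[d/b](ρ[y/u](R))))) → 3
  ρ[w/y](π[y]((S − π[y,d](ρ[d/b](ρ[y/u](R)))))) → 3

E1 result:
w
p
r
r
r
t
t
E2 result:
w
p
t
t
Witness: ('r',) appears 3× in E1 but 0× in E2.

no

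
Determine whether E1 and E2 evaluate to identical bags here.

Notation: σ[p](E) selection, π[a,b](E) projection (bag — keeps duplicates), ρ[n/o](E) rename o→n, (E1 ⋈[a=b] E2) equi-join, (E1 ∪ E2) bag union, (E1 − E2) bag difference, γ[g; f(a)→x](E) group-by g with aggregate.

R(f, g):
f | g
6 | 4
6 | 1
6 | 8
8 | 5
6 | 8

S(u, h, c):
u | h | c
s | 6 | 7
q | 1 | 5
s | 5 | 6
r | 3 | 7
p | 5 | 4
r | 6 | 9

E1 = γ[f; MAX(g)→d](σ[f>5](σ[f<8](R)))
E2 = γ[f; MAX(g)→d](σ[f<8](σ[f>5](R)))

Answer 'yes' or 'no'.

E1 row counts bottom-up:
  R → 5
  σ[f<8](R) → 4
  σ[f>5](σ[f<8](R)) → 4
  γ[f; MAX(g)→d](σ[f>5](σ[f<8](R))) → 1
E2 row counts bottom-up:
  R → 5
  σ[f>5](R) → 5
  σ[f<8](σ[f>5](R)) → 4
  γ[f; MAX(g)→d](σ[f<8](σ[f>5](R))) → 1

E1 and E2 produce the same multiset:
f | d
6 | 8

yes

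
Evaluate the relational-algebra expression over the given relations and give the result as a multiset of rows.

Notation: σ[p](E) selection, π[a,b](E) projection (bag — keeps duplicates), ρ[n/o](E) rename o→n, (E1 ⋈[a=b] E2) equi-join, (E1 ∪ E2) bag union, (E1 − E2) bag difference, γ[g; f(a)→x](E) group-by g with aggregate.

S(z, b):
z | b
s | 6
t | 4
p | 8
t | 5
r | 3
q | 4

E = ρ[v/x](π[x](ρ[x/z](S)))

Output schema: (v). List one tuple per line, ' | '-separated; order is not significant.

Per-node cardinality:
  S → 6
  ρ[x/z](S) → 6
  π[x](ρ[x/z](S)) → 6
  ρ[v/x](π[x](ρ[x/z](S))) → 6

== RESULT ==
v
p
q
r
s
t
t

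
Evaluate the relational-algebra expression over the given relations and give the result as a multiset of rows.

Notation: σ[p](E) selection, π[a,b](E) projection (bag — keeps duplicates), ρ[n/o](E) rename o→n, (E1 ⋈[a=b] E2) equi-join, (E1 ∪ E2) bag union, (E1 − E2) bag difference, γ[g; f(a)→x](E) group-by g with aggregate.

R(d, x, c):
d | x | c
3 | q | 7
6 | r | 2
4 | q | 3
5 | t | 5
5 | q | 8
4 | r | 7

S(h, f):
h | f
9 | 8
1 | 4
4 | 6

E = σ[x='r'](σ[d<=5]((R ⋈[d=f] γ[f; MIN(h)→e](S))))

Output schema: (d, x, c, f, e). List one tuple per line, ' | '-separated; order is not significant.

Row counts bottom-up:
  R → 6
  S → 3
  γ[f; MIN(h)→e](S) → 3
  (R ⋈[d=f] γ[f; MIN(h)→e](S)) → 3
  σ[d<=5]((R ⋈[d=f] γ[f; MIN(h)→e](S))) → 2
  σ[x='r'](σ[d<=5]((R ⋈[d=f] γ[f; MIN(h)→e](S)))) → 1

== RESULT ==
d | x | c | f | e
4 | r | 7 | 4 | 1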